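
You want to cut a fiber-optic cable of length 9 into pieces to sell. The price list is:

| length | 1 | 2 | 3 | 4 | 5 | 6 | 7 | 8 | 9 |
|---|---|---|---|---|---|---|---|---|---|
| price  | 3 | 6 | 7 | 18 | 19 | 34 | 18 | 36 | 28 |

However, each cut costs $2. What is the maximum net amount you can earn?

Build net[k] bottom-up: net[k] = max over allowed piece i of (p[i] + net[k−i]) − 2 per cut.
net[1] = 3
net[2] = 6
net[3] = 7  (first piece 1, then net[2]=6)
net[4] = 18
net[5] = 19  (first piece 1, then net[4]=18)
net[6] = 34
net[7] = 35  (first piece 1, then net[6]=34)
net[8] = 38  (first piece 2, then net[6]=34)
net[9] = 39  (first piece 1, then net[8]=38)
One optimal plan: pieces 6 + 2 + 1 (2 cuts) → $43 − $4 = $39.

39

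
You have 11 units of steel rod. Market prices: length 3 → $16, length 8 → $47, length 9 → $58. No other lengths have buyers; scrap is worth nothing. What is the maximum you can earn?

Consider every possible first cut. best[k] is the best of p[i]+best[k−i] over all sellable i≤k.
best[1] = 0
best[2] = 0
best[3] = 16
best[4] = 16
best[5] = 16
best[6] = 32  (first piece 3, then best[3]=16)
best[7] = 32
best[8] = max(16+16, 47+0) = 47
best[9] = max(16+32, 47+0, 58+0) = 58
best[10] = max(16+32, 47+0, 58+0) = 58
best[11] = max(16+47, 47+16, 58+0) = 63
One optimal cutting: 8 + 3 → $63.

63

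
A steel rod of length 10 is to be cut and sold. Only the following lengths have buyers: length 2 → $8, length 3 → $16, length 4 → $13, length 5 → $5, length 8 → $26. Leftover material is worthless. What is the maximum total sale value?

Let f[k] be the best obtainable value from length k. For each k, try every first piece i and keep the best of price[i] + f[k−i].
f[1] = 0
f[2] = 8
f[3] = max(8+0, 16+0) = 16
f[4] = max(8+8, 16+0, 13+0) = 16
f[5] = max(8+16, 16+8, 13+0, 5+0) = 24
f[6] = max(8+16, 16+16, 13+8, 5+0) = 32
f[7] = max(8+24, 16+16, 13+16, 5+8) = 32
f[8] = max(8+32, 16+24, 13+16, 5+16, 26+0) = 40
f[9] = max(8+32, 16+32, 13+24, 5+16, 26+0) = 48
f[10] = max(8+40, 16+32, 13+32, 5+24, 26+8) = 48
One optimal cutting: pieces 3 + 3 + 3 with 1 unit of scrap → $48.

48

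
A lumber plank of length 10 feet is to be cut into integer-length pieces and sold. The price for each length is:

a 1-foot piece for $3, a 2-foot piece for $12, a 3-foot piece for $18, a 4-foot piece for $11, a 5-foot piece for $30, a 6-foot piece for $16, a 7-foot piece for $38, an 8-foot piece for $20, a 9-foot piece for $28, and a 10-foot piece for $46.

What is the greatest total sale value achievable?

Consider every possible first cut. best[k] is the best of p[i]+best[k−i] over all sellable i≤k.
best[1] = 3
best[2] = max(3+3, 12+0) = 12
best[3] = max(3+12, 12+3, 18+0) = 18
best[4] = max(3+18, 12+12, 18+3, 11+0) = 24
best[5] = max(3+24, 12+18, 18+12, 11+3, 30+0) = 30
best[6] = max(3+30, 12+24, 18+18, 11+12, 30+3, 16+0) = 36
best[7] = max(3+36, 12+30, 18+24, …, 16+3, 38+0) = 42
best[8] = max(3+42, 12+36, 18+30, …, 38+3, 20+0) = 48
best[9] = max(3+48, 12+42, 18+36, …, 20+3, 28+0) = 54
best[10] = max(3+54, 12+48, 18+42, …, 28+3, 46+0) = 60
One optimal cutting: 2 + 2 + 2 + 2 + 2 → $12 + $12 + $12 + $12 + $12 = $60.

60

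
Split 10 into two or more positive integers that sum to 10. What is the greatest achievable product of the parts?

Let g[k] be the best product for length k (with at least one cut). For each first piece i, the rest contributes max(k−i, g[k−i]).
g[2] = 1*max(1,0) = 1*1 = 1
g[3] = max(1*2, 2*1) = 2
g[4] = max(1*3, 2*2, 3*1) = 4
g[5] = max(1*4, 2*3, 3*2, 4*1) = 6
g[6] = max(1*6, 2*4, 3*3, 4*2, 5*1) = 9
g[7] = max(1*9, 2*6, 3*4, 4*3, 5*2, 6*1) = 12
g[8] = max(1*12, 2*9, 3*6, …, 6*2, 7*1) = 18
g[9] = max(1*18, 2*12, 3*9, …, 7*2, 8*1) = 27
g[10] = max(1*27, 2*18, 3*12, …, 8*2, 9*1) = 36
One optimal split: 3 + 3 + 2 + 2; product 3*3*2*2 = 36.

36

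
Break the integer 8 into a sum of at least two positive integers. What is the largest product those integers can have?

Let P[k] be the best product for length k (with at least one cut). For each first piece i, the rest contributes max(k−i, P[k−i]).
P[2] = 1·max(1,0) = 1·1 = 1
P[3] = 1·max(2,1) = 1·2 = 2
P[4] = 2·max(2,1) = 2·2 = 4
P[5] = 2·max(3,2) = 2·3 = 6
P[6] = 3·max(3,2) = 3·3 = 9
P[7] = 2·max(5,6) = 2·6 = 12
P[8] = 2·max(6,9) = 2·9 = 18
One optimal split: 3 + 3 + 2; product 3·3·2 = 18.

18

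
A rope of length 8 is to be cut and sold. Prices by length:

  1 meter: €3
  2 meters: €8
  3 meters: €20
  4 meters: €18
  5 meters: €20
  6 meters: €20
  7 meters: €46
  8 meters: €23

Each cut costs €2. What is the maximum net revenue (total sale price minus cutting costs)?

47

Build net[k] bottom-up: net[k] = max over allowed piece i of (p[i] + net[k−i]) − 2 per cut.
net[1] = 3
net[2] = max(3+3-2, 8+0) = 8
net[3] = max(3+8-2, 8+3-2, 20+0) = 20
net[4] = max(3+20-2, 8+8-2, 20+3-2, 18+0) = 21
net[5] = max(3+21-2, 8+20-2, 20+8-2, 18+3-2, 20+0) = 26
net[6] = max(3+26-2, 8+21-2, 20+20-2, 18+8-2, 20+3-2, 20+0) = 38
net[7] = max(3+38-2, 8+26-2, 20+21-2, …, 20+3-2, 46+0) = 46
net[8] = max(3+46-2, 8+38-2, 20+26-2, …, 46+3-2, 23+0) = 47
One optimal plan: pieces 7 + 1 (1 cut) → €49 − €2 = €47.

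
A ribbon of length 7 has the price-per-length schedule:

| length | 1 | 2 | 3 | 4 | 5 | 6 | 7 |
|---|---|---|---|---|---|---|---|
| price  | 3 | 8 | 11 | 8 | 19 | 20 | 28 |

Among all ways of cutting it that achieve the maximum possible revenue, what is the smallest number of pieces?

Consider every possible first cut. r[k] is the best of p[i]+r[k−i] over all sellable i≤k.
r[1] = 3
r[2] = max(3+3, 8+0) = 8
r[3] = max(3+8, 8+3, 11+0) = 11
r[4] = max(3+11, 8+8, 11+3, 8+0) = 16
r[5] = max(3+16, 8+11, 11+8, 8+3, 19+0) = 19
r[6] = max(3+19, 8+16, 11+11, 8+8, 19+3, 20+0) = 24
r[7] = max(3+24, 8+19, 11+16, …, 20+3, 28+0) = 28
Maximum revenue is ¢28.
Now minimize piece count subject to staying optimal: for each k, pieces[k] = 1 + min over i with p[i]+r[k−i]=r[k] of pieces[k−i].
pieces[4] = 2
pieces[5] = 1
pieces[6] = 3
pieces[7] = 1

1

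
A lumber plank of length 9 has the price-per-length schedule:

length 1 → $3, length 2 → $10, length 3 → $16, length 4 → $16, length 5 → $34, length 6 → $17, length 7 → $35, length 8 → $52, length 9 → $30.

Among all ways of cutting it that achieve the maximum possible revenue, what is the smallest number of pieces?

2

Consider every possible first cut. r[k] is the best of p[i]+r[k−i] over all sellable i≤k.
r[1] = 3
r[2] = 10
r[3] = 16
r[4] = 20  (first piece 2, then r[2]=10)
r[5] = 34
r[6] = 37  (first piece 1, then r[5]=34)
r[7] = 44  (first piece 2, then r[5]=34)
r[8] = 52
r[9] = 55  (first piece 1, then r[8]=52)
Maximum revenue is $55.
Now minimize piece count subject to staying optimal: for each k, pieces[k] = 1 + min over i with p[i]+r[k−i]=r[k] of pieces[k−i].
pieces[6] = 2
pieces[7] = 2
pieces[8] = 1
pieces[9] = 2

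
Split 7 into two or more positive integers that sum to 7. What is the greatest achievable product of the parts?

Fill g[k] for k=2..7: at each k try every first piece i and multiply by the better of (k−i) uncut or g[k−i].
g[2] = 1×max(1,0) = 1×1 = 1
g[3] = max(1×2, 2×1) = 2
g[4] = max(1×3, 2×2, 3×1) = 4
g[5] = max(1×4, 2×3, 3×2, 4×1) = 6
g[6] = max(1×6, 2×4, 3×3, 4×2, 5×1) = 9
g[7] = max(1×9, 2×6, 3×4, 4×3, 5×2, 6×1) = 12
One optimal split: 3 + 2 + 2; product 3×2×2 = 12.

12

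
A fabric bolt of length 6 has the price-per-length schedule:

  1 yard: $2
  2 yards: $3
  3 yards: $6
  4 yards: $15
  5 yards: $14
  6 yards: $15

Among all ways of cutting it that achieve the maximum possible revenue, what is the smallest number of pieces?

Consider every possible first cut. r[k] is the best of p[i]+r[k−i] over all sellable i≤k.
r[1] = 2
r[2] = max(2+2, 3+0) = 4
r[3] = max(2+4, 3+2, 6+0) = 6
r[4] = max(2+6, 3+4, 6+2, 15+0) = 15
r[5] = max(2+15, 3+6, 6+4, 15+2, 14+0) = 17
r[6] = max(2+17, 3+15, 6+6, 15+4, 14+2, 15+0) = 19
Maximum revenue is $19.
Now minimize piece count subject to staying optimal: for each k, pieces[k] = 1 + min over i with p[i]+r[k−i]=r[k] of pieces[k−i].
pieces[3] = 1
pieces[4] = 1
pieces[5] = 2
pieces[6] = 3

3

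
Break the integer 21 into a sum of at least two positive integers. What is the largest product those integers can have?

2187

Define P[k] = max over 1≤i<k of i · max(k−i, P[k−i]); the inner max lets the remainder stay uncut if that's better.
P[2] = 1*max(1,0) = 1*1 = 1
P[3] = 1*max(2,1) = 1*2 = 2
P[4] = 2*max(2,1) = 2*2 = 4
P[5] = 2*max(3,2) = 2*3 = 6
P[6] = 3*max(3,2) = 3*3 = 9
P[7] = 2*max(5,6) = 2*6 = 12
P[8] = 2*max(6,9) = 2*9 = 18
P[9] = 3*max(6,9) = 3*9 = 27
P[10] = 2*max(8,18) = 2*18 = 36
P[11] = 2*max(9,27) = 2*27 = 54
P[12] = 3*max(9,27) = 3*27 = 81
P[13] = 2*max(11,54) = 2*54 = 108
P[14] = 2*max(12,81) = 2*81 = 162
P[15] = 3*max(12,81) = 3*81 = 243
P[16] = 2*max(14,162) = 2*162 = 324
P[17] = 2*max(15,243) = 2*243 = 486
P[18] = 3*max(15,243) = 3*243 = 729
P[19] = 2*max(17,486) = 2*486 = 972
P[20] = 2*max(18,729) = 2*729 = 1458
P[21] = 3*max(18,729) = 3*729 = 2187
One optimal split: 3 + 3 + 3 + 3 + 3 + 3 + 3; product 3*3*3*3*3*3*3 = 2187.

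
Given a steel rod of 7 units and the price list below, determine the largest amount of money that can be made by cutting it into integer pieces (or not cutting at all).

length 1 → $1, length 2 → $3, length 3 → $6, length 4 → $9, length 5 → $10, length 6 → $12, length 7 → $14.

Let best[k] be the best obtainable value from length k. For each k, try every first piece i and keep the best of price[i] + best[k−i].
best[1] = 1
best[2] = max(1+1, 3+0) = 3
best[3] = max(1+3, 3+1, 6+0) = 6
best[4] = max(1+6, 3+3, 6+1, 9+0) = 9
best[5] = max(1+9, 3+6, 6+3, 9+1, 10+0) = 10
best[6] = max(1+10, 3+9, 6+6, 9+3, 10+1, 12+0) = 12
best[7] = max(1+12, 3+10, 6+9, …, 12+1, 14+0) = 15
One optimal cutting: 4 + 3 → $9 + $6 = $15.

15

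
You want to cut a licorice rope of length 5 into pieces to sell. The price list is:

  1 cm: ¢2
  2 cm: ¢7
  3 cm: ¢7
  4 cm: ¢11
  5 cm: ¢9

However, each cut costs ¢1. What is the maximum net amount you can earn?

Build r[k] bottom-up: r[k] = max over allowed piece i of (p[i] + r[k−i]) − 1 per cut.
r[1] = 2
r[2] = 7
r[3] = 8  (first piece 1, then r[2]=7)
r[4] = 13  (first piece 2, then r[2]=7)
r[5] = 14  (first piece 1, then r[4]=13)
One optimal plan: pieces 2 + 2 + 1 (2 cuts) → ¢16 − ¢2 = ¢14.

14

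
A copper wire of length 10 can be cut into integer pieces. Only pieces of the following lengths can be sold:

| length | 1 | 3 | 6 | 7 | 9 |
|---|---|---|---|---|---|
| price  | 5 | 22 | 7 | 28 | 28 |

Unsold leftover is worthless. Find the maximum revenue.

71

Build f[k] bottom-up: f[k] = max over allowed piece i of (p[i] + f[k−i]).
f[1] = 5
f[2] = 10  (first piece 1, then f[1]=5)
f[3] = max(5+10, 22+0) = 22
f[4] = max(5+22, 22+5) = 27
f[5] = max(5+27, 22+10) = 32
f[6] = max(5+32, 22+22, 7+0) = 44
f[7] = max(5+44, 22+27, 7+5, 28+0) = 49
f[8] = max(5+49, 22+32, 7+10, 28+5) = 54
f[9] = max(5+54, 22+44, 7+22, 28+10, 28+0) = 66
f[10] = max(5+66, 22+49, 7+27, 28+22, 28+5) = 71
One optimal cutting: 3 + 3 + 3 + 1 → €71.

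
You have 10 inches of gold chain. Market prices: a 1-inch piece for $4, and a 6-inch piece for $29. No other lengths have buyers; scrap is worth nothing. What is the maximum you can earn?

Let best[k] be the best obtainable value from length k. For each k, try every first piece i and keep the best of price[i] + best[k−i].
best[1] = 4
best[2] = 8  (first piece 1, then best[1]=4)
best[3] = 12  (first piece 1, then best[2]=8)
best[4] = 16  (first piece 1, then best[3]=12)
best[5] = 20  (first piece 1, then best[4]=16)
best[6] = 29
best[7] = 33  (first piece 1, then best[6]=29)
best[8] = 37  (first piece 1, then best[7]=33)
best[9] = 41  (first piece 1, then best[8]=37)
best[10] = 45  (first piece 1, then best[9]=41)
One optimal cutting: 6 + 1 + 1 + 1 + 1 → $45.

45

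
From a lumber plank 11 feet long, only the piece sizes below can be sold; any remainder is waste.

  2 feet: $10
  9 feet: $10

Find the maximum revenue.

Consider every possible first cut. r[k] is the best of p[i]+r[k−i] over all sellable i≤k.
r[1] = 0
r[2] = 10
r[3] = 10
r[4] = 20  (first piece 2, then r[2]=10)
r[5] = 20
r[6] = 30  (first piece 2, then r[4]=20)
r[7] = 30
r[8] = 40  (first piece 2, then r[6]=30)
r[9] = 40
r[10] = 50  (first piece 2, then r[8]=40)
r[11] = 50
One optimal cutting: pieces 2 + 2 + 2 + 2 + 2 with 1 foot of scrap → $50.

50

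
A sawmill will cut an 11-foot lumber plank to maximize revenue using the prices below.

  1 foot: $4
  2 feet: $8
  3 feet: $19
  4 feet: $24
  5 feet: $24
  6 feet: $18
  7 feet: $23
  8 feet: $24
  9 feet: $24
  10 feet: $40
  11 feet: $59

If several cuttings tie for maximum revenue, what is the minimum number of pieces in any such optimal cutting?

Build r[k] bottom-up: r[k] = max over allowed piece i of (p[i] + r[k−i]).
r[1] = 4
r[2] = max(4+4, 8+0) = 8
r[3] = max(4+8, 8+4, 19+0) = 19
r[4] = max(4+19, 8+8, 19+4, 24+0) = 24
r[5] = max(4+24, 8+19, 19+8, 24+4, 24+0) = 28
r[6] = max(4+28, 8+24, 19+19, 24+8, 24+4, 18+0) = 38
r[7] = max(4+38, 8+28, 19+24, …, 18+4, 23+0) = 43
r[8] = max(4+43, 8+38, 19+28, …, 23+4, 24+0) = 48
r[9] = max(4+48, 8+43, 19+38, …, 24+4, 24+0) = 57
r[10] = max(4+57, 8+48, 19+43, …, 24+4, 40+0) = 62
r[11] = max(4+62, 8+57, 19+48, …, 40+4, 59+0) = 67
Maximum revenue is $67.
Now minimize piece count subject to staying optimal: for each k, pieces[k] = 1 + min over i with p[i]+r[k−i]=r[k] of pieces[k−i].
pieces[8] = 2
pieces[9] = 3
pieces[10] = 3
pieces[11] = 3

3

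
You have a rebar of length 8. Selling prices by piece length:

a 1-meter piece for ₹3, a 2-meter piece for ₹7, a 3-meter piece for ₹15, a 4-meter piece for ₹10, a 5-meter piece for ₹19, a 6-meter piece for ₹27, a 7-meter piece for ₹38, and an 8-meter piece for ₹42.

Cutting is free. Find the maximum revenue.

Consider every possible first cut. v[k] is the best of p[i]+v[k−i] over all sellable i≤k.
v[1] = 3
v[2] = 7
v[3] = 15
v[4] = 18  (first piece 1, then v[3]=15)
v[5] = 22  (first piece 2, then v[3]=15)
v[6] = 30  (first piece 3, then v[3]=15)
v[7] = 38
v[8] = 42
Best is to sell the whole 8-meter piece uncut for ₹42.

42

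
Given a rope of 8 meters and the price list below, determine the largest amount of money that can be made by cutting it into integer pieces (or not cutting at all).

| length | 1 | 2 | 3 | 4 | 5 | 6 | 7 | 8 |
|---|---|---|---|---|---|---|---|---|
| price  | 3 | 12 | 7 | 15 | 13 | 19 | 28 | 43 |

Let v[k] be the best obtainable value from length k. For each k, try every first piece i and keep the best of price[i] + v[k−i].
v[1] = 3
v[2] = 12
v[3] = 15  (first piece 1, then v[2]=12)
v[4] = 24  (first piece 2, then v[2]=12)
v[5] = 27  (first piece 1, then v[4]=24)
v[6] = 36  (first piece 2, then v[4]=24)
v[7] = 39  (first piece 1, then v[6]=36)
v[8] = 48  (first piece 2, then v[6]=36)
One optimal cutting: 2 + 2 + 2 + 2 → 12 + 12 + 12 + 12 = 48.

48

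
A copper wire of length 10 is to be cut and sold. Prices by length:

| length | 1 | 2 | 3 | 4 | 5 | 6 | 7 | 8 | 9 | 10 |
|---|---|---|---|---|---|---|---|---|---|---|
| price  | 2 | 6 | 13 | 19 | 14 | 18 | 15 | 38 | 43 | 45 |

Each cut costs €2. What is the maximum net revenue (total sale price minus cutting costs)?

Consider every possible first cut. r[k] is the best of p[i]+r[k−i] over all sellable i≤k, charging 2 whenever i<k.
r[1] = 2
r[2] = max(2+2-2, 6+0) = 6
r[3] = max(2+6-2, 6+2-2, 13+0) = 13
r[4] = max(2+13-2, 6+6-2, 13+2-2, 19+0) = 19
r[5] = max(2+19-2, 6+13-2, 13+6-2, 19+2-2, 14+0) = 19
r[6] = max(2+19-2, 6+19-2, 13+13-2, 19+6-2, 14+2-2, 18+0) = 24
r[7] = max(2+24-2, 6+19-2, 13+19-2, …, 18+2-2, 15+0) = 30
r[8] = max(2+30-2, 6+24-2, 13+19-2, …, 15+2-2, 38+0) = 38
r[9] = max(2+38-2, 6+30-2, 13+24-2, …, 38+2-2, 43+0) = 43
r[10] = max(2+43-2, 6+38-2, 13+30-2, …, 43+2-2, 45+0) = 45
Best is to make no cuts and sell whole for €45.

45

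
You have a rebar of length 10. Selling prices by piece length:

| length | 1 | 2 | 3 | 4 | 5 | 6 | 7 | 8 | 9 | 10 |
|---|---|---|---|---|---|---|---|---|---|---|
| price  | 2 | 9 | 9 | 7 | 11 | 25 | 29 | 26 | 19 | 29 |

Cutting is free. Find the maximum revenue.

45

Build v[k] bottom-up: v[k] = max over allowed piece i of (p[i] + v[k−i]).
v[1] = 2
v[2] = max(2+2, 9+0) = 9
v[3] = max(2+9, 9+2, 9+0) = 11
v[4] = max(2+11, 9+9, 9+2, 7+0) = 18
v[5] = max(2+18, 9+11, 9+9, 7+2, 11+0) = 20
v[6] = max(2+20, 9+18, 9+11, 7+9, 11+2, 25+0) = 27
v[7] = max(2+27, 9+20, 9+18, …, 25+2, 29+0) = 29
v[8] = max(2+29, 9+27, 9+20, …, 29+2, 26+0) = 36
v[9] = max(2+36, 9+29, 9+27, …, 26+2, 19+0) = 38
v[10] = max(2+38, 9+36, 9+29, …, 19+2, 29+0) = 45
One optimal cutting: 2 + 2 + 2 + 2 + 2 → ₹9 + ₹9 + ₹9 + ₹9 + ₹9 = ₹45.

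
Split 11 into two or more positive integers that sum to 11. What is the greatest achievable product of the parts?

54

Let prod[k] be the best product for length k (with at least one cut). For each first piece i, the rest contributes max(k−i, prod[k−i]).
Small cases: prod[2]=1, prod[3]=2.
prod[4] = 2×max(2,1) = 2×2 = 4
prod[5] = 2×max(3,2) = 2×3 = 6
prod[6] = 3×max(3,2) = 3×3 = 9
prod[7] = 2×max(5,6) = 2×6 = 12
prod[8] = 2×max(6,9) = 2×9 = 18
prod[9] = 3×max(6,9) = 3×9 = 27
prod[10] = 2×max(8,18) = 2×18 = 36
prod[11] = 2×max(9,27) = 2×27 = 54
One optimal split: 3 + 3 + 3 + 2; product 3×3×3×2 = 54.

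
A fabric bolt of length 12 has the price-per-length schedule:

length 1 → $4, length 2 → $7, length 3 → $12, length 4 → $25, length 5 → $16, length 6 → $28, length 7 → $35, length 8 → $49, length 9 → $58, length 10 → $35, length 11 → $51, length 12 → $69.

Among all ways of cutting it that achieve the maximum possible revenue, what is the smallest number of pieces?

Let r[k] be the best obtainable value from length k. For each k, try every first piece i and keep the best of price[i] + r[k−i].
r[1] = 4
r[2] = max(4+4, 7+0) = 8
r[3] = max(4+8, 7+4, 12+0) = 12
r[4] = max(4+12, 7+8, 12+4, 25+0) = 25
r[5] = max(4+25, 7+12, 12+8, 25+4, 16+0) = 29
r[6] = max(4+29, 7+25, 12+12, 25+8, 16+4, 28+0) = 33
r[7] = max(4+33, 7+29, 12+25, …, 28+4, 35+0) = 37
r[8] = max(4+37, 7+33, 12+29, …, 35+4, 49+0) = 50
r[9] = max(4+50, 7+37, 12+33, …, 49+4, 58+0) = 58
r[10] = max(4+58, 7+50, 12+37, …, 58+4, 35+0) = 62
r[11] = max(4+62, 7+58, 12+50, …, 35+4, 51+0) = 66
r[12] = max(4+66, 7+62, 12+58, …, 51+4, 69+0) = 75
Maximum revenue is $75.
Now minimize piece count subject to staying optimal: for each k, pieces[k] = 1 + min over i with p[i]+r[k−i]=r[k] of pieces[k−i].
pieces[9] = 1
pieces[10] = 2
pieces[11] = 3
pieces[12] = 3

3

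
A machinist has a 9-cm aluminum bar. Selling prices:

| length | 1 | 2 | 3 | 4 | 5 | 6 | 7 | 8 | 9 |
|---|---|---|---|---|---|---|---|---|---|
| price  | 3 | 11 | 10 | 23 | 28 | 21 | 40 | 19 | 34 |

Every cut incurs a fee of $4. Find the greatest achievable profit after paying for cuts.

47

Let r[k] be the best obtainable value from length k. For each k, try every first piece i and keep the best of price[i] + r[k−i] minus the 4 cut fee when i<k.
r[1] = 3
r[2] = 11
r[3] = 10  (first piece 1, then r[2]=11)
r[4] = 23
r[5] = 28
r[6] = 30  (first piece 2, then r[4]=23)
r[7] = 40
r[8] = 42  (first piece 4, then r[4]=23)
r[9] = 47  (first piece 2, then r[7]=40)
One optimal plan: pieces 7 + 2 (1 cut) → $51 − $4 = $47.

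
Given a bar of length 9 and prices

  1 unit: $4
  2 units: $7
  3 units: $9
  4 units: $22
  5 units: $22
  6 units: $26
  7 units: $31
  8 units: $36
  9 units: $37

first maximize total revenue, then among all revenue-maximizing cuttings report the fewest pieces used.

3

Let r[k] be the best obtainable value from length k. For each k, try every first piece i and keep the best of price[i] + r[k−i].
r[1] = 4
r[2] = max(4+4, 7+0) = 8
r[3] = max(4+8, 7+4, 9+0) = 12
r[4] = max(4+12, 7+8, 9+4, 22+0) = 22
r[5] = max(4+22, 7+12, 9+8, 22+4, 22+0) = 26
r[6] = max(4+26, 7+22, 9+12, 22+8, 22+4, 26+0) = 30
r[7] = max(4+30, 7+26, 9+22, …, 26+4, 31+0) = 34
r[8] = max(4+34, 7+30, 9+26, …, 31+4, 36+0) = 44
r[9] = max(4+44, 7+34, 9+30, …, 36+4, 37+0) = 48
Maximum revenue is $48.
Now minimize piece count subject to staying optimal: for each k, pieces[k] = 1 + min over i with p[i]+r[k−i]=r[k] of pieces[k−i].
pieces[6] = 3
pieces[7] = 4
pieces[8] = 2
pieces[9] = 3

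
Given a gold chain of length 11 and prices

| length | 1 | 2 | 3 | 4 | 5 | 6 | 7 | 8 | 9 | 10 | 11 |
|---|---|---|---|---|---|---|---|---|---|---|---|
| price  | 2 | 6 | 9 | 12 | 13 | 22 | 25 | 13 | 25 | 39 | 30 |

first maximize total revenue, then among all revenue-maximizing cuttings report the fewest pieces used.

Build r[k] bottom-up: r[k] = max over allowed piece i of (p[i] + r[k−i]).
r[1] = 2
r[2] = 6
r[3] = 9
r[4] = 12  (first piece 2, then r[2]=6)
r[5] = 15  (first piece 2, then r[3]=9)
r[6] = 22
r[7] = 25
r[8] = 28  (first piece 2, then r[6]=22)
r[9] = 31  (first piece 2, then r[7]=25)
r[10] = 39
r[11] = 41  (first piece 1, then r[10]=39)
Maximum revenue is $41.
Now minimize piece count subject to staying optimal: for each k, pieces[k] = 1 + min over i with p[i]+r[k−i]=r[k] of pieces[k−i].
pieces[8] = 2
pieces[9] = 2
pieces[10] = 1
pieces[11] = 2

2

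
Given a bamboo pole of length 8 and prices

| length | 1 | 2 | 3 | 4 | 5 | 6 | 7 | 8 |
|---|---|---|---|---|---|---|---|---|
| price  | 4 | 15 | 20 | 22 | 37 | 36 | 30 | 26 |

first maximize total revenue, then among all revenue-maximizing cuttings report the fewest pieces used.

Build r[k] bottom-up: r[k] = max over allowed piece i of (p[i] + r[k−i]).
r[1] = 4
r[2] = max(4+4, 15+0) = 15
r[3] = max(4+15, 15+4, 20+0) = 20
r[4] = max(4+20, 15+15, 20+4, 22+0) = 30
r[5] = max(4+30, 15+20, 20+15, 22+4, 37+0) = 37
r[6] = max(4+37, 15+30, 20+20, 22+15, 37+4, 36+0) = 45
r[7] = max(4+45, 15+37, 20+30, …, 36+4, 30+0) = 52
r[8] = max(4+52, 15+45, 20+37, …, 30+4, 26+0) = 60
Maximum revenue is $60.
Now minimize piece count subject to staying optimal: for each k, pieces[k] = 1 + min over i with p[i]+r[k−i]=r[k] of pieces[k−i].
pieces[5] = 1
pieces[6] = 3
pieces[7] = 2
pieces[8] = 4

4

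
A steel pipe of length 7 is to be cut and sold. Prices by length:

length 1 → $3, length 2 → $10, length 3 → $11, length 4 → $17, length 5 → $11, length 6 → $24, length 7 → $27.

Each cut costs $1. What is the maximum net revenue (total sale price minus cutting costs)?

Consider every possible first cut. v[k] is the best of p[i]+v[k−i] over all sellable i≤k, charging 1 whenever i<k.
v[1] = 3
v[2] = max(3+3-1, 10+0) = 10
v[3] = max(3+10-1, 10+3-1, 11+0) = 12
v[4] = max(3+12-1, 10+10-1, 11+3-1, 17+0) = 19
v[5] = max(3+19-1, 10+12-1, 11+10-1, 17+3-1, 11+0) = 21
v[6] = max(3+21-1, 10+19-1, 11+12-1, 17+10-1, 11+3-1, 24+0) = 28
v[7] = max(3+28-1, 10+21-1, 11+19-1, …, 24+3-1, 27+0) = 30
One optimal plan: pieces 2 + 2 + 2 + 1 (3 cuts) → $33 − $3 = $30.

30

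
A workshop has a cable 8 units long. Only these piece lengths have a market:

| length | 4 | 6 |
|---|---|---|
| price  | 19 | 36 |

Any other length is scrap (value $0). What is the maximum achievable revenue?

Let f[k] be the best obtainable value from length k. For each k, try every first piece i and keep the best of price[i] + f[k−i].
f[1] = 0
f[2] = 0
f[3] = 0
f[4] = 19
f[5] = 19
f[6] = 36
f[7] = 36
f[8] = 38  (first piece 4, then f[4]=19)
One optimal cutting: 4 + 4 → $38.

38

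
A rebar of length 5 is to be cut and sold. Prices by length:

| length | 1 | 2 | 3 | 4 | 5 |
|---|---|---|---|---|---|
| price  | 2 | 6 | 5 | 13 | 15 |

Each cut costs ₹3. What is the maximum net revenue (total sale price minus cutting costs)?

Consider every possible first cut. v[k] is the best of p[i]+v[k−i] over all sellable i≤k, charging 3 whenever i<k.
v[1] = 2
v[2] = max(2+2-3, 6+0) = 6
v[3] = max(2+6-3, 6+2-3, 5+0) = 5
v[4] = max(2+5-3, 6+6-3, 5+2-3, 13+0) = 13
v[5] = max(2+13-3, 6+5-3, 5+6-3, 13+2-3, 15+0) = 15
Best is to make no cuts and sell whole for ₹15.

15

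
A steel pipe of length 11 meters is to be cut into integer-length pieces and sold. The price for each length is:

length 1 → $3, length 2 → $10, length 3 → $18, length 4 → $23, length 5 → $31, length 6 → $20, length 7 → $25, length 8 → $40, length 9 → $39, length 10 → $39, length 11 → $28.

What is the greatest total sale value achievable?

67

Consider every possible first cut. v[k] is the best of p[i]+v[k−i] over all sellable i≤k.
v[1] = 3
v[2] = 10
v[3] = 18
v[4] = 23
v[5] = 31
v[6] = 36  (first piece 3, then v[3]=18)
v[7] = 41  (first piece 2, then v[5]=31)
v[8] = 49  (first piece 3, then v[5]=31)
v[9] = 54  (first piece 3, then v[6]=36)
v[10] = 62  (first piece 5, then v[5]=31)
v[11] = 67  (first piece 3, then v[8]=49)
One optimal cutting: 5 + 3 + 3 → $31 + $18 + $18 = $67.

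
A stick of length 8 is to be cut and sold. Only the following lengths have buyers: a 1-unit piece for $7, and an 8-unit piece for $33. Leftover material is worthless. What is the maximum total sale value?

56

Build best[k] bottom-up: best[k] = max over allowed piece i of (p[i] + best[k−i]).
best[1] = 7
best[2] = 14  (first piece 1, then best[1]=7)
best[3] = 21  (first piece 1, then best[2]=14)
best[4] = 28  (first piece 1, then best[3]=21)
best[5] = 35  (first piece 1, then best[4]=28)
best[6] = 42  (first piece 1, then best[5]=35)
best[7] = 49  (first piece 1, then best[6]=42)
best[8] = 56  (first piece 1, then best[7]=49)
One optimal cutting: 1 + 1 + 1 + 1 + 1 + 1 + 1 + 1 → $56.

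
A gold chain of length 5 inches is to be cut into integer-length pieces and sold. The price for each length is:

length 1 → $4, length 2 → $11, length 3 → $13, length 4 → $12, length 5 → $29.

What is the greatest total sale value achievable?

Build best[k] bottom-up: best[k] = max over allowed piece i of (p[i] + best[k−i]).
best[1] = 4
best[2] = max(4+4, 11+0) = 11
best[3] = max(4+11, 11+4, 13+0) = 15
best[4] = max(4+15, 11+11, 13+4, 12+0) = 22
best[5] = max(4+22, 11+15, 13+11, 12+4, 29+0) = 29
Best is to sell the whole 5-inch piece uncut for $29.

29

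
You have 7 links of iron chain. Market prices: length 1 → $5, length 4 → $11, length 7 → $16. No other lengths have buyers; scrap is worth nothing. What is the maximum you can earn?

35

Build best[k] bottom-up: best[k] = max over allowed piece i of (p[i] + best[k−i]).
best[1] = 5
best[2] = 10  (first piece 1, then best[1]=5)
best[3] = 15  (first piece 1, then best[2]=10)
best[4] = 20  (first piece 1, then best[3]=15)
best[5] = 25  (first piece 1, then best[4]=20)
best[6] = 30  (first piece 1, then best[5]=25)
best[7] = 35  (first piece 1, then best[6]=30)
One optimal cutting: 1 + 1 + 1 + 1 + 1 + 1 + 1 → $35.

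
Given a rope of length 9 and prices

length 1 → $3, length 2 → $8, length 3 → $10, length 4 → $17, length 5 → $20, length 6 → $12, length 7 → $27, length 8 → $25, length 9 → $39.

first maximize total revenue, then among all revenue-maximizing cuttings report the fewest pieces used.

Build r[k] bottom-up: r[k] = max over allowed piece i of (p[i] + r[k−i]).
r[1] = 3
r[2] = 8
r[3] = 11  (first piece 1, then r[2]=8)
r[4] = 17
r[5] = 20  (first piece 1, then r[4]=17)
r[6] = 25  (first piece 2, then r[4]=17)
r[7] = 28  (first piece 1, then r[6]=25)
r[8] = 34  (first piece 4, then r[4]=17)
r[9] = 39
Maximum revenue is $39.
Now minimize piece count subject to staying optimal: for each k, pieces[k] = 1 + min over i with p[i]+r[k−i]=r[k] of pieces[k−i].
pieces[6] = 2
pieces[7] = 2
pieces[8] = 2
pieces[9] = 1

1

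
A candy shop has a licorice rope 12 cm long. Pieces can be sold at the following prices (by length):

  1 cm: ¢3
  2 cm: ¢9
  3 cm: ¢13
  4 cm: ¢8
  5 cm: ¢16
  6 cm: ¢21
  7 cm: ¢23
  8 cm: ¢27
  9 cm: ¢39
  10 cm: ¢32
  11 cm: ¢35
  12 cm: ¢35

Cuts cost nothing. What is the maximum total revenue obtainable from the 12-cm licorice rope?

54

Build r[k] bottom-up: r[k] = max over allowed piece i of (p[i] + r[k−i]).
r[1] = 3
r[2] = 9
r[3] = 13
r[4] = 18  (first piece 2, then r[2]=9)
r[5] = 22  (first piece 2, then r[3]=13)
r[6] = 27  (first piece 2, then r[4]=18)
r[7] = 31  (first piece 2, then r[5]=22)
r[8] = 36  (first piece 2, then r[6]=27)
r[9] = 40  (first piece 2, then r[7]=31)
r[10] = 45  (first piece 2, then r[8]=36)
r[11] = 49  (first piece 2, then r[9]=40)
r[12] = 54  (first piece 2, then r[10]=45)
One optimal cutting: 2 + 2 + 2 + 2 + 2 + 2 → ¢9 + ¢9 + ¢9 + ¢9 + ¢9 + ¢9 = ¢54.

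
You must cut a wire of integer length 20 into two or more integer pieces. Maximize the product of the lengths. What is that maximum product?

Let g[k] be the best product for length k (with at least one cut). For each first piece i, the rest contributes max(k−i, g[k−i]).
g[2] = 1*max(1,0) = 1*1 = 1
g[3] = max(1*2, 2*1) = 2
g[4] = max(1*3, 2*2, 3*1) = 4
g[5] = max(1*4, 2*3, 3*2, 4*1) = 6
g[6] = max(1*6, 2*4, 3*3, 4*2, 5*1) = 9
g[7] = max(1*9, 2*6, 3*4, 4*3, 5*2, 6*1) = 12
g[8] = max(1*12, 2*9, 3*6, …, 6*2, 7*1) = 18
g[9] = max(1*18, 2*12, 3*9, …, 7*2, 8*1) = 27
g[10] = max(1*27, 2*18, 3*12, …, 8*2, 9*1) = 36
g[11] = max(1*36, 2*27, 3*18, …, 9*2, 10*1) = 54
g[12] = max(1*54, 2*36, 3*27, …, 10*2, 11*1) = 81
g[13] = max(1*81, 2*54, 3*36, …, 11*2, 12*1) = 108
g[14] = max(1*108, 2*81, 3*54, …, 12*2, 13*1) = 162
g[15] = max(1*162, 2*108, 3*81, …, 13*2, 14*1) = 243
g[16] = max(1*243, 2*162, 3*108, …, 14*2, 15*1) = 324
g[17] = max(1*324, 2*243, 3*162, …, 15*2, 16*1) = 486
g[18] = max(1*486, 2*324, 3*243, …, 16*2, 17*1) = 729
g[19] = max(1*729, 2*486, 3*324, …, 17*2, 18*1) = 972
g[20] = max(1*972, 2*729, 3*486, …, 18*2, 19*1) = 1458
One optimal split: 3 + 3 + 3 + 3 + 3 + 3 + 2; product 3*3*3*3*3*3*2 = 1458.

1458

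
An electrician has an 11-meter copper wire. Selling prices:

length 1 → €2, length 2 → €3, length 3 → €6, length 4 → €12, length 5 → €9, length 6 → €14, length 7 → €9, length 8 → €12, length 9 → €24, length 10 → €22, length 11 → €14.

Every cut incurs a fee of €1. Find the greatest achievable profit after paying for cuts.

28

Let net[k] be the best obtainable value from length k. For each k, try every first piece i and keep the best of price[i] + net[k−i] minus the 1 cut fee when i<k.
net[1] = 2
net[2] = 3  (first piece 1, then net[1]=2)
net[3] = 6
net[4] = 12
net[5] = 13  (first piece 1, then net[4]=12)
net[6] = 14  (first piece 1, then net[5]=13)
net[7] = 17  (first piece 3, then net[4]=12)
net[8] = 23  (first piece 4, then net[4]=12)
net[9] = 24  (first piece 1, then net[8]=23)
net[10] = 25  (first piece 1, then net[9]=24)
net[11] = 28  (first piece 3, then net[8]=23)
One optimal plan: pieces 4 + 4 + 3 (2 cuts) → €30 − €2 = €28.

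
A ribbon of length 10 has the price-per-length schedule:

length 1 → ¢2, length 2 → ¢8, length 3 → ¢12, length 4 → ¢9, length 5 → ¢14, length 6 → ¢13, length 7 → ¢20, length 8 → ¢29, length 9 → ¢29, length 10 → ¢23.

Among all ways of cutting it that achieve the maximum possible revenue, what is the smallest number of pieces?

Consider every possible first cut. r[k] is the best of p[i]+r[k−i] over all sellable i≤k.
r[1] = 2
r[2] = max(2+2, 8+0) = 8
r[3] = max(2+8, 8+2, 12+0) = 12
r[4] = max(2+12, 8+8, 12+2, 9+0) = 16
r[5] = max(2+16, 8+12, 12+8, 9+2, 14+0) = 20
r[6] = max(2+20, 8+16, 12+12, 9+8, 14+2, 13+0) = 24
r[7] = max(2+24, 8+20, 12+16, …, 13+2, 20+0) = 28
r[8] = max(2+28, 8+24, 12+20, …, 20+2, 29+0) = 32
r[9] = max(2+32, 8+28, 12+24, …, 29+2, 29+0) = 36
r[10] = max(2+36, 8+32, 12+28, …, 29+2, 23+0) = 40
Maximum revenue is ¢40.
Now minimize piece count subject to staying optimal: for each k, pieces[k] = 1 + min over i with p[i]+r[k−i]=r[k] of pieces[k−i].
pieces[7] = 3
pieces[8] = 3
pieces[9] = 3
pieces[10] = 4

4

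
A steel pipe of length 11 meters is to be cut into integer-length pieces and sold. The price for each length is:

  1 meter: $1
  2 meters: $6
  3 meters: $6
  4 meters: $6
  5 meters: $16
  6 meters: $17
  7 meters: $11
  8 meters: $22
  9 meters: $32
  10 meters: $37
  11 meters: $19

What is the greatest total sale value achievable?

38

Let best[k] be the best obtainable value from length k. For each k, try every first piece i and keep the best of price[i] + best[k−i].
best[1] = 1
best[2] = max(1+1, 6+0) = 6
best[3] = max(1+6, 6+1, 6+0) = 7
best[4] = max(1+7, 6+6, 6+1, 6+0) = 12
best[5] = max(1+12, 6+7, 6+6, 6+1, 16+0) = 16
best[6] = max(1+16, 6+12, 6+7, 6+6, 16+1, 17+0) = 18
best[7] = max(1+18, 6+16, 6+12, …, 17+1, 11+0) = 22
best[8] = max(1+22, 6+18, 6+16, …, 11+1, 22+0) = 24
best[9] = max(1+24, 6+22, 6+18, …, 22+1, 32+0) = 32
best[10] = max(1+32, 6+24, 6+22, …, 32+1, 37+0) = 37
best[11] = max(1+37, 6+32, 6+24, …, 37+1, 19+0) = 38
One optimal cutting: 10 + 1 → $37 + $1 = $38.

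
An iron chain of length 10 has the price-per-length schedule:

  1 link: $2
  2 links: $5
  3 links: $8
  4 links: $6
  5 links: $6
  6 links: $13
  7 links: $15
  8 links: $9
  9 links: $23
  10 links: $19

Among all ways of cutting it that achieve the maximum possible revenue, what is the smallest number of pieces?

Let r[k] be the best obtainable value from length k. For each k, try every first piece i and keep the best of price[i] + r[k−i].
r[1] = 2
r[2] = max(2+2, 5+0) = 5
r[3] = max(2+5, 5+2, 8+0) = 8
r[4] = max(2+8, 5+5, 8+2, 6+0) = 10
r[5] = max(2+10, 5+8, 8+5, 6+2, 6+0) = 13
r[6] = max(2+13, 5+10, 8+8, 6+5, 6+2, 13+0) = 16
r[7] = max(2+16, 5+13, 8+10, …, 13+2, 15+0) = 18
r[8] = max(2+18, 5+16, 8+13, …, 15+2, 9+0) = 21
r[9] = max(2+21, 5+18, 8+16, …, 9+2, 23+0) = 24
r[10] = max(2+24, 5+21, 8+18, …, 23+2, 19+0) = 26
Maximum revenue is $26.
Now minimize piece count subject to staying optimal: for each k, pieces[k] = 1 + min over i with p[i]+r[k−i]=r[k] of pieces[k−i].
pieces[7] = 3
pieces[8] = 3
pieces[9] = 3
pieces[10] = 4

4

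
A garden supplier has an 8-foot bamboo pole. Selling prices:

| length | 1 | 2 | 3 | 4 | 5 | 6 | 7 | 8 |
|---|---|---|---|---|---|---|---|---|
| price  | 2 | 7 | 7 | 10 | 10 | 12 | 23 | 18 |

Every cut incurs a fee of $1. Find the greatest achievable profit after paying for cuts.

Build v[k] bottom-up: v[k] = max over allowed piece i of (p[i] + v[k−i]) − 1 per cut.
v[1] = 2
v[2] = max(2+2-1, 7+0) = 7
v[3] = max(2+7-1, 7+2-1, 7+0) = 8
v[4] = max(2+8-1, 7+7-1, 7+2-1, 10+0) = 13
v[5] = max(2+13-1, 7+8-1, 7+7-1, 10+2-1, 10+0) = 14
v[6] = max(2+14-1, 7+13-1, 7+8-1, 10+7-1, 10+2-1, 12+0) = 19
v[7] = max(2+19-1, 7+14-1, 7+13-1, …, 12+2-1, 23+0) = 23
v[8] = max(2+23-1, 7+19-1, 7+14-1, …, 23+2-1, 18+0) = 25
One optimal plan: pieces 2 + 2 + 2 + 2 (3 cuts) → $28 − $3 = $25.

25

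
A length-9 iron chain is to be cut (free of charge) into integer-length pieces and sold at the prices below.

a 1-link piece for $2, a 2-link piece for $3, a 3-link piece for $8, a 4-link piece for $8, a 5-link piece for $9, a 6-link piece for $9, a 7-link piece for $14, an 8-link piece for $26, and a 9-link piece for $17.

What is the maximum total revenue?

28

Let R[k] be the best obtainable value from length k. For each k, try every first piece i and keep the best of price[i] + R[k−i].
R[1] = 2
R[2] = 4  (first piece 1, then R[1]=2)
R[3] = 8
R[4] = 10  (first piece 1, then R[3]=8)
R[5] = 12  (first piece 1, then R[4]=10)
R[6] = 16  (first piece 3, then R[3]=8)
R[7] = 18  (first piece 1, then R[6]=16)
R[8] = 26
R[9] = 28  (first piece 1, then R[8]=26)
One optimal cutting: 8 + 1 → $26 + $2 = $28.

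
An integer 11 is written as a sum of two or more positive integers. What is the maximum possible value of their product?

54

Define P[k] = max over 1≤i<k of i · max(k−i, P[k−i]); the inner max lets the remainder stay uncut if that's better.
P[2] = 1*max(1,0) = 1*1 = 1
P[3] = max(1*2, 2*1) = 2
P[4] = max(1*3, 2*2, 3*1) = 4
P[5] = max(1*4, 2*3, 3*2, 4*1) = 6
P[6] = max(1*6, 2*4, 3*3, 4*2, 5*1) = 9
P[7] = max(1*9, 2*6, 3*4, 4*3, 5*2, 6*1) = 12
P[8] = max(1*12, 2*9, 3*6, …, 6*2, 7*1) = 18
P[9] = max(1*18, 2*12, 3*9, …, 7*2, 8*1) = 27
P[10] = max(1*27, 2*18, 3*12, …, 8*2, 9*1) = 36
P[11] = max(1*36, 2*27, 3*18, …, 9*2, 10*1) = 54
One optimal split: 3 + 3 + 3 + 2; product 3*3*3*2 = 54.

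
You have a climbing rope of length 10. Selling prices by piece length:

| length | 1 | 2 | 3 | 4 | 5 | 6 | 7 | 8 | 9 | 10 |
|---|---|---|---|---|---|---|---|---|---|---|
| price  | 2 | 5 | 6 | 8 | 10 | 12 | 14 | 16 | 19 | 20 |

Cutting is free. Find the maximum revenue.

Let r[k] be the best obtainable value from length k. For each k, try every first piece i and keep the best of price[i] + r[k−i].
r[1] = 2
r[2] = max(2+2, 5+0) = 5
r[3] = max(2+5, 5+2, 6+0) = 7
r[4] = max(2+7, 5+5, 6+2, 8+0) = 10
r[5] = max(2+10, 5+7, 6+5, 8+2, 10+0) = 12
r[6] = max(2+12, 5+10, 6+7, 8+5, 10+2, 12+0) = 15
r[7] = max(2+15, 5+12, 6+10, …, 12+2, 14+0) = 17
r[8] = max(2+17, 5+15, 6+12, …, 14+2, 16+0) = 20
r[9] = max(2+20, 5+17, 6+15, …, 16+2, 19+0) = 22
r[10] = max(2+22, 5+20, 6+17, …, 19+2, 20+0) = 25
One optimal cutting: 2 + 2 + 2 + 2 + 2 → €5 + €5 + €5 + €5 + €5 = €25.

25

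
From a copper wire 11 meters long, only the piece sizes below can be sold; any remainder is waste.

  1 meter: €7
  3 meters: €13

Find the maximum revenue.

Build best[k] bottom-up: best[k] = max over allowed piece i of (p[i] + best[k−i]).
best[1] = 7
best[2] = 14  (first piece 1, then best[1]=7)
best[3] = max(7+14, 13+0) = 21
best[4] = max(7+21, 13+7) = 28
best[5] = max(7+28, 13+14) = 35
best[6] = max(7+35, 13+21) = 42
best[7] = max(7+42, 13+28) = 49
best[8] = max(7+49, 13+35) = 56
best[9] = max(7+56, 13+42) = 63
best[10] = max(7+63, 13+49) = 70
best[11] = max(7+70, 13+56) = 77
One optimal cutting: 1 + 1 + 1 + 1 + 1 + 1 + 1 + 1 + 1 + 1 + 1 → €77.

77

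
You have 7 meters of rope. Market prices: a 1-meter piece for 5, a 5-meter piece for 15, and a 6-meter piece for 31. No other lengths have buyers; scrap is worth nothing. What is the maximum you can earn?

36

Build best[k] bottom-up: best[k] = max over allowed piece i of (p[i] + best[k−i]).
best[1] = 5
best[2] = 10  (first piece 1, then best[1]=5)
best[3] = 15  (first piece 1, then best[2]=10)
best[4] = 20  (first piece 1, then best[3]=15)
best[5] = max(5+20, 15+0) = 25
best[6] = max(5+25, 15+5, 31+0) = 31
best[7] = max(5+31, 15+10, 31+5) = 36
One optimal cutting: 6 + 1 → 36.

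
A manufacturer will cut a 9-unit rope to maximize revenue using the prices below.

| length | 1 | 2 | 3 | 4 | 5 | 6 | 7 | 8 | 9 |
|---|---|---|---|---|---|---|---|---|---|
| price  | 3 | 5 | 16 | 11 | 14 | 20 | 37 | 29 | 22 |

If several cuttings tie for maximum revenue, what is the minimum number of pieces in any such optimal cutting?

Consider every possible first cut. r[k] is the best of p[i]+r[k−i] over all sellable i≤k.
r[1] = 3
r[2] = max(3+3, 5+0) = 6
r[3] = max(3+6, 5+3, 16+0) = 16
r[4] = max(3+16, 5+6, 16+3, 11+0) = 19
r[5] = max(3+19, 5+16, 16+6, 11+3, 14+0) = 22
r[6] = max(3+22, 5+19, 16+16, 11+6, 14+3, 20+0) = 32
r[7] = max(3+32, 5+22, 16+19, …, 20+3, 37+0) = 37
r[8] = max(3+37, 5+32, 16+22, …, 37+3, 29+0) = 40
r[9] = max(3+40, 5+37, 16+32, …, 29+3, 22+0) = 48
Maximum revenue is €48.
Now minimize piece count subject to staying optimal: for each k, pieces[k] = 1 + min over i with p[i]+r[k−i]=r[k] of pieces[k−i].
pieces[6] = 2
pieces[7] = 1
pieces[8] = 2
pieces[9] = 3

3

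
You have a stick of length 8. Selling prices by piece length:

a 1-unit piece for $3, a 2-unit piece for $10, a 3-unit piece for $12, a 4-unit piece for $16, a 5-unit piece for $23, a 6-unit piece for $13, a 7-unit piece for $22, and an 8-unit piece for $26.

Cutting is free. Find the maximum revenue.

40

Consider every possible first cut. v[k] is the best of p[i]+v[k−i] over all sellable i≤k.
v[1] = 3
v[2] = 10
v[3] = 13  (first piece 1, then v[2]=10)
v[4] = 20  (first piece 2, then v[2]=10)
v[5] = 23  (first piece 1, then v[4]=20)
v[6] = 30  (first piece 2, then v[4]=20)
v[7] = 33  (first piece 1, then v[6]=30)
v[8] = 40  (first piece 2, then v[6]=30)
One optimal cutting: 2 + 2 + 2 + 2 → $10 + $10 + $10 + $10 = $40.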